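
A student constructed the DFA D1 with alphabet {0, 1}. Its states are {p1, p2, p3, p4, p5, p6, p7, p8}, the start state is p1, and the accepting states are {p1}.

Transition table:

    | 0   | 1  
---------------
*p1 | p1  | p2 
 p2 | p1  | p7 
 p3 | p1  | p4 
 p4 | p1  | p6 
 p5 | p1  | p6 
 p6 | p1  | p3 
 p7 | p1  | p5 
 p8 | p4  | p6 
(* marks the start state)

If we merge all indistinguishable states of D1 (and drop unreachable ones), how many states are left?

2

States {p8} cannot be reached from the start state, so discard them.
Start with accepting vs non-accepting: {p1} | {p2,p3,p4,p5,p6,p7}.
The partition is now stable with 2 blocks: {p1} | {p2,p3,p4,p5,p6,p7}.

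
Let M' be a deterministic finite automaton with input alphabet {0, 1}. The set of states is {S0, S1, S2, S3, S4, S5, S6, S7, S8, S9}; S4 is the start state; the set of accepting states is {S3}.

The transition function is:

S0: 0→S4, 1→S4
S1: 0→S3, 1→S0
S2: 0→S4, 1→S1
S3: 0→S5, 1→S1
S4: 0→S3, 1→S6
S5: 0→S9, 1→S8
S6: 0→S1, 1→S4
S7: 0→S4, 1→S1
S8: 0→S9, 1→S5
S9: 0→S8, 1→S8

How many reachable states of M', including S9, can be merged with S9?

3

Reachable states from the start: {S0,S1,S3,S4,S5,S6,S8,S9}. Unreachable: {S2,S7} — drop them.
Initial partition by acceptance: {S3} | {S0,S1,S4,S5,S6,S8,S9}.
Split {S0,S1,S4,S5,S6,S8,S9} by δ(·,0) → {S0,S5,S6,S8,S9} and {S1,S4}.
Split {S0,S5,S6,S8,S9} by δ(·,0) → {S5,S8,S9} and {S0,S6}.
Stable partition: {S3} | {S5,S8,S9} | {S1,S4} | {S0,S6} — 4 equivalence classes.
State S9 belongs to the block {S5,S8,S9}, which has 3 states.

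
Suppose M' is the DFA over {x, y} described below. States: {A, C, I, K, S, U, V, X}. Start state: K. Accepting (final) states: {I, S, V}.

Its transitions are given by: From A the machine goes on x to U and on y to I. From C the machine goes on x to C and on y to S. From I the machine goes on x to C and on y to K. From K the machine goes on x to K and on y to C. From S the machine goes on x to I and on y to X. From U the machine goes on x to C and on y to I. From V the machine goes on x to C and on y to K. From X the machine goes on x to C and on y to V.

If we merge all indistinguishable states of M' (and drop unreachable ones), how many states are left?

States {A,U} cannot be reached from the start state, so discard them.
Start with accepting vs non-accepting: {I,S,V} | {C,K,X}.
Refine {I,S,V} on symbol x: members go to different blocks, giving {I,V} and {S}.
Split {C,K,X} by δ(·,y) → {X} and {C} and {K}.
No further refinement is possible. Final partition (5 blocks): {I,V} | {X} | {S} | {C} | {K}.

5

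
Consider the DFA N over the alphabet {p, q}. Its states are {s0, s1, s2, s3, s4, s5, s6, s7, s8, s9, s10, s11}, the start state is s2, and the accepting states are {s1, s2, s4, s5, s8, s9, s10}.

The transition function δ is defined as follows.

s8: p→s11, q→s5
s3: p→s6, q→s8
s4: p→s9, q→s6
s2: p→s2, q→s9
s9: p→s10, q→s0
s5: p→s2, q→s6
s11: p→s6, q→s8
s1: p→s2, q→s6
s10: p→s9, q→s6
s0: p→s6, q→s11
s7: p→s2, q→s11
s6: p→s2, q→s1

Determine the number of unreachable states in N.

3

Starting at s2 and following transitions, the reachable set is {s0, s1, s2, s5, s6, s8, s9, s10, s11}. That leaves s3, s4, s7 unreachable — 3 in total.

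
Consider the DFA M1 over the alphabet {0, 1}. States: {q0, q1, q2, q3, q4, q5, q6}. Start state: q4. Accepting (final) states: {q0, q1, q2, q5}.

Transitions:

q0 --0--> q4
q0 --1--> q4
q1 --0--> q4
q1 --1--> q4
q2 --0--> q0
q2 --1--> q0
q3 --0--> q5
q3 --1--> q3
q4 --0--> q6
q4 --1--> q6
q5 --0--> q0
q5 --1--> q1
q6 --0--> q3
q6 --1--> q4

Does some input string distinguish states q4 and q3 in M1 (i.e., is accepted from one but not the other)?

Reachable states from the start: {q0,q1,q3,q4,q5,q6}. Unreachable: {q2} — drop them.
Start with accepting vs non-accepting: {q0,q1,q5} | {q3,q4,q6}.
Refine {q0,q1,q5} on symbol 0: members go to different blocks, giving {q0,q1} and {q5}.
Split {q3,q4,q6} by δ(·,0) → {q4,q6} and {q3}.
Split {q4,q6} by δ(·,0) → {q4} and {q6}.
The partition is now stable with 5 blocks: {q0,q1} | {q4} | {q5} | {q3} | {q6}.
q4 and q3 end up in different blocks, so they are distinguishable. For instance, the string '0' is accepted from only q3.

Yes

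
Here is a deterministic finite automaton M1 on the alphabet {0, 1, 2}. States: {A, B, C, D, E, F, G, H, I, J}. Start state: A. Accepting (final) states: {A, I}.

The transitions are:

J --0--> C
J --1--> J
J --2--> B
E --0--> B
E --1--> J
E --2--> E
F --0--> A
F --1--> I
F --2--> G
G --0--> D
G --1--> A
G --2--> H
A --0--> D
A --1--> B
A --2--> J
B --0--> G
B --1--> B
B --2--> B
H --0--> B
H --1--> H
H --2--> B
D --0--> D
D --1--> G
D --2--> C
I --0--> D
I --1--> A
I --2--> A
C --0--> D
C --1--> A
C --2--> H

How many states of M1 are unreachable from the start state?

3

Starting at A and following transitions, the reachable set is {A, B, C, D, G, H, J}. That leaves E, F, I unreachable — 3 in total.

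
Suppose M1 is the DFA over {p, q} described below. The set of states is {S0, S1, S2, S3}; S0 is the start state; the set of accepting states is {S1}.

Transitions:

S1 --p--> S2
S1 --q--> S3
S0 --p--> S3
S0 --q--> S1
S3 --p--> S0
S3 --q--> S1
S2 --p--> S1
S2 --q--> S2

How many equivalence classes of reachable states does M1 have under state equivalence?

Start with accepting vs non-accepting: {S1} | {S0,S2,S3}.
Split {S0,S2,S3} by δ(·,p) → {S0,S3} and {S2}.
No further refinement is possible. Final partition (3 blocks): {S1} | {S0,S3} | {S2}.

3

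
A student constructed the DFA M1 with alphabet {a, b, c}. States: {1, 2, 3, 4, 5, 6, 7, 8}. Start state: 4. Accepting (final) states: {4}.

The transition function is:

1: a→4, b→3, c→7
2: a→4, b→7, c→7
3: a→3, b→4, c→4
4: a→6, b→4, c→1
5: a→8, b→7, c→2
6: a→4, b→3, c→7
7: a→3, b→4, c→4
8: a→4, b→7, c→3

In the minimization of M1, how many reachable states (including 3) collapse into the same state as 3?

2

Reachable states from the start: {1,3,4,6,7}. Unreachable: {2,5,8} — drop them.
Start with accepting vs non-accepting: {4} | {1,3,6,7}.
Refine {1,3,6,7} on symbol a: members go to different blocks, giving {1,6} and {3,7}.
No further refinement is possible. Final partition (3 blocks): {4} | {1,6} | {3,7}.
The equivalence class containing 3 is {3,7}, of size 2.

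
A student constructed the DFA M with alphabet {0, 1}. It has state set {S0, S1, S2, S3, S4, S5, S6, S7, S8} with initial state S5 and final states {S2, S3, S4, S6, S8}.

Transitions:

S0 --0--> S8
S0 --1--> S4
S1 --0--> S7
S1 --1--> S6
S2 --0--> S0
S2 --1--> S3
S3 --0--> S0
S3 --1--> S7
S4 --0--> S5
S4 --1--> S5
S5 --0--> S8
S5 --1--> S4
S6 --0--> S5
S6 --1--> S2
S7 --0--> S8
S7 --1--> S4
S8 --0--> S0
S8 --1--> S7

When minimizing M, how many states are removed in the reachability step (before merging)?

4

No path from S5 leads to S1, S2, S3, S6; the other 5 states are all reachable.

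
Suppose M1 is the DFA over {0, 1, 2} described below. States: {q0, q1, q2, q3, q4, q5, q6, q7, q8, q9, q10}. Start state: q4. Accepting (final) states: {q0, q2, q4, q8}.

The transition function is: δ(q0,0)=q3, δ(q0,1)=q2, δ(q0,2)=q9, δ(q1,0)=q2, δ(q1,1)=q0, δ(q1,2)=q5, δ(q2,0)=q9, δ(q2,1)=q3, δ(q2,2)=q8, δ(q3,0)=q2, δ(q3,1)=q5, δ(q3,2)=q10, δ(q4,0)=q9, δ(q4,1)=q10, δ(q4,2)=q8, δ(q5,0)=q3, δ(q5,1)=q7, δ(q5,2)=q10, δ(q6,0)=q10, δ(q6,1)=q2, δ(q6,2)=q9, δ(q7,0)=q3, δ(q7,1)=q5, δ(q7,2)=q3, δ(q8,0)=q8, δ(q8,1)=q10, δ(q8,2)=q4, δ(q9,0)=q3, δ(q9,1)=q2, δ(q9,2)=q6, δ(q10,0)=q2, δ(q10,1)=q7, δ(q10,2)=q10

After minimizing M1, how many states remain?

5

First remove the unreachable states {q0,q1}; 9 states remain.
Initial partition by acceptance: {q2,q4,q8} | {q3,q5,q6,q7,q9,q10}.
Split {q2,q4,q8} by δ(·,0) → {q2,q4} and {q8}.
Refine {q3,q5,q6,q7,q9,q10} on symbol 0: members go to different blocks, giving {q5,q6,q7,q9} and {q3,q10}.
Split {q5,q6,q7,q9} by δ(·,1) → {q5,q7} and {q6,q9}.
Stable partition: {q2,q4} | {q5,q7} | {q8} | {q3,q10} | {q6,q9} — 5 equivalence classes.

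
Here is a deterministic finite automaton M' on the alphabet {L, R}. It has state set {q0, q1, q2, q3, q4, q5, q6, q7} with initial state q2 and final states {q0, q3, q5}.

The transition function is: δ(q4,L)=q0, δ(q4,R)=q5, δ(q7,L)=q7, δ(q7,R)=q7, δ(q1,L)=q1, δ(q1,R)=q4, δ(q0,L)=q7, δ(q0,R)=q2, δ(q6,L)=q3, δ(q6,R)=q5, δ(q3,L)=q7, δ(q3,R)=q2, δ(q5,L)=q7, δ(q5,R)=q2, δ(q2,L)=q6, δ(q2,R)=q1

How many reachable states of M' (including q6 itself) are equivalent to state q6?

2

Initial partition by acceptance: {q0,q3,q5} | {q1,q2,q4,q6,q7}.
Refine {q1,q2,q4,q6,q7} on symbol L: members go to different blocks, giving {q1,q2,q7} and {q4,q6}.
Split {q1,q2,q7} by δ(·,L) → {q1,q7} and {q2}.
Refine {q1,q7} on symbol R: members go to different blocks, giving {q1} and {q7}.
Stable partition: {q0,q3,q5} | {q1} | {q4,q6} | {q2} | {q7} — 5 equivalence classes.
The equivalence class containing q6 is {q4,q6}, of size 2.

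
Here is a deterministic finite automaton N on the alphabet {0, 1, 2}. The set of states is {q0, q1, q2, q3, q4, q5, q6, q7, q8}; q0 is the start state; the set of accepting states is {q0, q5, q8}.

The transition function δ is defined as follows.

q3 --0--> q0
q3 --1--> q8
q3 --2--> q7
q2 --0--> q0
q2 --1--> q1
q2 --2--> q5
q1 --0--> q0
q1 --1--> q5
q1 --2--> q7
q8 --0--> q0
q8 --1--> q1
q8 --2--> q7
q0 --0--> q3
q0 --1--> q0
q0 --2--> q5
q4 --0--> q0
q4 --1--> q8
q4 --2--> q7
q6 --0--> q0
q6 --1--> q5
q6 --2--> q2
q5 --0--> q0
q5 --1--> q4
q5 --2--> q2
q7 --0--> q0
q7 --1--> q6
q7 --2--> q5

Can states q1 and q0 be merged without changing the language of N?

All states are reachable from the start state.
Start with accepting vs non-accepting: {q0,q5,q8} | {q1,q2,q3,q4,q6,q7}.
On input 0, block {q0,q5,q8} splits into {q5,q8} and {q0}.
On input 1, block {q1,q2,q3,q4,q6,q7} splits into {q1,q3,q4,q6} and {q2,q7}.
Stable partition: {q5,q8} | {q1,q3,q4,q6} | {q0} | {q2,q7} — 4 equivalence classes.
q1 and q0 end up in different blocks, so they are distinguishable. For instance, the string 'ε' is accepted from only q0.

No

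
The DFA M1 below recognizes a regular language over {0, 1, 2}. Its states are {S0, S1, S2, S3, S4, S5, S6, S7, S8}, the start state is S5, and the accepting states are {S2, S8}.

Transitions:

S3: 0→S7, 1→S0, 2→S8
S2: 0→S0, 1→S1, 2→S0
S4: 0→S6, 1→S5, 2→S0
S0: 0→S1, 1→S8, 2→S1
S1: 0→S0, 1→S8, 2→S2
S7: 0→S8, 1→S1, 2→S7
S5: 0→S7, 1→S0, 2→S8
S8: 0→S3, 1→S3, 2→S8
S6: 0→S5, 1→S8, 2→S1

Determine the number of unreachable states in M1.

2

BFS from S5 reaches {S0, S1, S2, S3, S5, S7, S8}; the 2 state(s) S4, S6 are never visited.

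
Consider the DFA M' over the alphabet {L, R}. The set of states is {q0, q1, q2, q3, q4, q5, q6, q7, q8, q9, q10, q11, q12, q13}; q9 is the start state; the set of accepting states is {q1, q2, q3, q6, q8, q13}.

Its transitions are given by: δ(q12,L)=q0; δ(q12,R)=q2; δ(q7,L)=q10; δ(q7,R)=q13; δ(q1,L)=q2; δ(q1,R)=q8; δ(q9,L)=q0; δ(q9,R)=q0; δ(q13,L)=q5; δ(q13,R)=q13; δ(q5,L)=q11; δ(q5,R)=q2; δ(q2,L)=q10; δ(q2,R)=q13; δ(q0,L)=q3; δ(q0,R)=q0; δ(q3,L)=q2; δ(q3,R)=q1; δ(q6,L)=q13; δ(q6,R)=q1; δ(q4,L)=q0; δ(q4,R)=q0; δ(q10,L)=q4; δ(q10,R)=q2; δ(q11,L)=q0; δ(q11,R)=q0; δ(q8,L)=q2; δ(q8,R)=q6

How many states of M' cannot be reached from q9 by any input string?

No path from q9 leads to q7, q12; the other 12 states are all reachable.

2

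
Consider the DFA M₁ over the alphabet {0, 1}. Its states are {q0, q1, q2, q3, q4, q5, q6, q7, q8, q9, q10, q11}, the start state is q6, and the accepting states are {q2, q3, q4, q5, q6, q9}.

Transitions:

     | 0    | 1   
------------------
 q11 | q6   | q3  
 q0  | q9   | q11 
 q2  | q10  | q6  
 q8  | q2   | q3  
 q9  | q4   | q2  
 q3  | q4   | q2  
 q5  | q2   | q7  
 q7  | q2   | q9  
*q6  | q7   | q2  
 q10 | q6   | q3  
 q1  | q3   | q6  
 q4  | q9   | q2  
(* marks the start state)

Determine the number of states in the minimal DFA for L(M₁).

3

First remove the unreachable states {q0,q1,q5,q8,q11}; 7 states remain.
Initial partition by acceptance: {q2,q3,q4,q6,q9} | {q7,q10}.
Split {q2,q3,q4,q6,q9} by δ(·,0) → {q3,q4,q9} and {q2,q6}.
The partition is now stable with 3 blocks: {q3,q4,q9} | {q7,q10} | {q2,q6}.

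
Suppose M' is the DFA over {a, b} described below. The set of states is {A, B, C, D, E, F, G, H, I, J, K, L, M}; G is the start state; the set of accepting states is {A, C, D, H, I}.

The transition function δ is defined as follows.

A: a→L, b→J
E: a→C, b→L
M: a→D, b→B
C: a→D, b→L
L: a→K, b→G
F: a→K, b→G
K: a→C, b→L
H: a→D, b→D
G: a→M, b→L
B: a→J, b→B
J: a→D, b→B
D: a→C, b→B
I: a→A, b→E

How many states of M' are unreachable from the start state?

5

No path from G leads to A, E, F, H, I; the other 8 states are all reachable.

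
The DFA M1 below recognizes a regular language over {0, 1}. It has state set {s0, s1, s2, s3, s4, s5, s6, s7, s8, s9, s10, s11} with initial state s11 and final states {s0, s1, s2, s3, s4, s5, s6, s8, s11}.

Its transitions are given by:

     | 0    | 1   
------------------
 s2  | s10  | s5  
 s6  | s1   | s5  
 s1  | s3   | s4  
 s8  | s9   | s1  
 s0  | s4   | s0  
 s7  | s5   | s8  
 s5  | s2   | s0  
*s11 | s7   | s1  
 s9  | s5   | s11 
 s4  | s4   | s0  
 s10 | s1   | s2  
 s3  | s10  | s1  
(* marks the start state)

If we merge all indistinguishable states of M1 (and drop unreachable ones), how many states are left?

4

Reachable states from the start: {s0,s1,s2,s3,s4,s5,s7,s8,s9,s10,s11}. Unreachable: {s6} — drop them.
P0 = {s0,s1,s2,s3,s4,s5,s8,s11} | {s7,s9,s10}.
Split {s0,s1,s2,s3,s4,s5,s8,s11} by δ(·,0) → {s0,s1,s4,s5} and {s2,s3,s8,s11}.
On input 0, block {s0,s1,s4,s5} splits into {s0,s4} and {s1,s5}.
Stable partition: {s0,s4} | {s7,s9,s10} | {s2,s3,s8,s11} | {s1,s5} — 4 equivalence classes.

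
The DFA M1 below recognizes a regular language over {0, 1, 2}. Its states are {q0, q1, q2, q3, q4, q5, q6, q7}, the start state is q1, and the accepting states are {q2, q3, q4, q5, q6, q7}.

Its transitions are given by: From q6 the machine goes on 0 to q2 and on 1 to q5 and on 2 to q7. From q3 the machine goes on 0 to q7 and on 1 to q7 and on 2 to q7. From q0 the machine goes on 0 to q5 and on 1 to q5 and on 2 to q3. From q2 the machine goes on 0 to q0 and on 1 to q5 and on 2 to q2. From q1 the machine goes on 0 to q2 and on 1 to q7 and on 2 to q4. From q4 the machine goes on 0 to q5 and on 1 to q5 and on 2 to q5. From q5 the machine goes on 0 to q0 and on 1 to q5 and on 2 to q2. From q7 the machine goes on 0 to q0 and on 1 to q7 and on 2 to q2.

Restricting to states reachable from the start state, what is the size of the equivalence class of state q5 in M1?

3

Reachable states from the start: {q0,q1,q2,q3,q4,q5,q7}. Unreachable: {q6} — drop them.
P0 = {q2,q3,q4,q5,q7} | {q0,q1}.
On input 0, block {q2,q3,q4,q5,q7} splits into {q2,q5,q7} and {q3,q4}.
The partition is now stable with 3 blocks: {q2,q5,q7} | {q0,q1} | {q3,q4}.
The equivalence class containing q5 is {q2,q5,q7}, of size 3.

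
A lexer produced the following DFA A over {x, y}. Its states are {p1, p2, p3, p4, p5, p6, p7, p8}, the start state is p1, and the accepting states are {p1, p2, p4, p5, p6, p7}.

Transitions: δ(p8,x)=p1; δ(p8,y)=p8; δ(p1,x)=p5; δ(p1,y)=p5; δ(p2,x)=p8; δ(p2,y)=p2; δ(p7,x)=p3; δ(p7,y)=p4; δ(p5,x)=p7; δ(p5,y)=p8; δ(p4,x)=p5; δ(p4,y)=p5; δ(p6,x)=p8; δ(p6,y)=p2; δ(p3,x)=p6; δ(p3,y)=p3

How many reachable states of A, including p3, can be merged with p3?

All states are reachable from the start state.
Start with accepting vs non-accepting: {p1,p2,p4,p5,p6,p7} | {p3,p8}.
Refine {p1,p2,p4,p5,p6,p7} on symbol x: members go to different blocks, giving {p1,p4,p5} and {p2,p6,p7}.
On input x, block {p1,p4,p5} splits into {p1,p4} and {p5}.
On input x, block {p3,p8} splits into {p3} and {p8}.
Refine {p2,p6,p7} on symbol x: members go to different blocks, giving {p2,p6} and {p7}.
The partition is now stable with 6 blocks: {p1,p4} | {p3} | {p2,p6} | {p5} | {p8} | {p7}.
The equivalence class containing p3 is {p3}, of size 1.

1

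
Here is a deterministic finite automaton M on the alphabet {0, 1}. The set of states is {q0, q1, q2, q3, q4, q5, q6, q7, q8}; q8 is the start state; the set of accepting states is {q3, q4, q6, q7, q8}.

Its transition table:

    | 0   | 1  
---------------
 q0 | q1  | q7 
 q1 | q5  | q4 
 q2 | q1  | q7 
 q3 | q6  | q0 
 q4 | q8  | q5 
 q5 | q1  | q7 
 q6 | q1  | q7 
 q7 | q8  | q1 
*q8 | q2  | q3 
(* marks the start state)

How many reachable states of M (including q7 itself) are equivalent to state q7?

3

Every state is reachable, so we keep all 9.
Start with accepting vs non-accepting: {q3,q4,q6,q7,q8} | {q0,q1,q2,q5}.
On input 0, block {q3,q4,q6,q7,q8} splits into {q3,q4,q7} and {q6,q8}.
Stable partition: {q3,q4,q7} | {q0,q1,q2,q5} | {q6,q8} — 3 equivalence classes.
The equivalence class containing q7 is {q3,q4,q7}, of size 3.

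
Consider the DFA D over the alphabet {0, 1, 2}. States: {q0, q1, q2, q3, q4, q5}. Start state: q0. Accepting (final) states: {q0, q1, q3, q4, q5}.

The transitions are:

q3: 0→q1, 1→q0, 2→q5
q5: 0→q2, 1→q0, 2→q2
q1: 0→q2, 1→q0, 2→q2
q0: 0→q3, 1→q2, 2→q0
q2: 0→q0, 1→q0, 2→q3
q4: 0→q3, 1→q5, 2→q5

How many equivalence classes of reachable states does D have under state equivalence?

States {q4} cannot be reached from the start state, so discard them.
Start with accepting vs non-accepting: {q0,q1,q3,q5} | {q2}.
On input 0, block {q0,q1,q3,q5} splits into {q0,q3} and {q1,q5}.
Split {q0,q3} by δ(·,0) → {q0} and {q3}.
Stable partition: {q0} | {q2} | {q1,q5} | {q3} — 4 equivalence classes.

4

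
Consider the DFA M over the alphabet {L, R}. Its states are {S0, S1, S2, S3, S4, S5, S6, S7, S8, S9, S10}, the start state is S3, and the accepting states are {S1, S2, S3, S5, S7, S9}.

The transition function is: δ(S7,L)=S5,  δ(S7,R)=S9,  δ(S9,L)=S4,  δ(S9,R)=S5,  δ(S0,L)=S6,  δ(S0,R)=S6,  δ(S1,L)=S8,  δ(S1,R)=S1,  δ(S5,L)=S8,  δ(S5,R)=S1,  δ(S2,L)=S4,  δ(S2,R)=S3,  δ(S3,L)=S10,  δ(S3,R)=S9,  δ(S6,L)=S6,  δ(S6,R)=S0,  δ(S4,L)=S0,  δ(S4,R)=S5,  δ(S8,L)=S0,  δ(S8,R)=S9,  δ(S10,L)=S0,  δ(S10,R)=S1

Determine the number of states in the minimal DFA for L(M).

3

Reachable states from the start: {S0,S1,S3,S4,S5,S6,S8,S9,S10}. Unreachable: {S2,S7} — drop them.
P0 = {S1,S3,S5,S9} | {S0,S4,S6,S8,S10}.
On input R, block {S0,S4,S6,S8,S10} splits into {S4,S8,S10} and {S0,S6}.
Stable partition: {S1,S3,S5,S9} | {S4,S8,S10} | {S0,S6} — 3 equivalence classes.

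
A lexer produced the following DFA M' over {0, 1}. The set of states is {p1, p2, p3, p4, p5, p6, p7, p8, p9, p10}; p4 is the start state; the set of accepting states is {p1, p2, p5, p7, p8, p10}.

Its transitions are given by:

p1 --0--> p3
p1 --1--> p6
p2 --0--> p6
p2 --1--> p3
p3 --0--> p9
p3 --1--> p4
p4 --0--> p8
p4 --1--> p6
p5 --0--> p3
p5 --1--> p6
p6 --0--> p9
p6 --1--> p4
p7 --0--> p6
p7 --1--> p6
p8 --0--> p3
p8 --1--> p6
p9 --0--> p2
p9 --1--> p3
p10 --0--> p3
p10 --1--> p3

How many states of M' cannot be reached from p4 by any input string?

Starting at p4 and following transitions, the reachable set is {p2, p3, p4, p6, p8, p9}. That leaves p1, p5, p7, p10 unreachable — 4 in total.

4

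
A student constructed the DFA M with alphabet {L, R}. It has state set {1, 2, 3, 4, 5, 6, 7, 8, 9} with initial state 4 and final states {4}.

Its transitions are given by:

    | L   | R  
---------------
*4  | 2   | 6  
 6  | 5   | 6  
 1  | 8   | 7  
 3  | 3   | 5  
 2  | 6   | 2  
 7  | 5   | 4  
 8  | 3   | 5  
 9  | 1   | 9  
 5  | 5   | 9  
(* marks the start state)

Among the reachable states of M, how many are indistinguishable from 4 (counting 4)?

Every state is reachable, so we keep all 9.
Start with accepting vs non-accepting: {4} | {1,2,3,5,6,7,8,9}.
Refine {1,2,3,5,6,7,8,9} on symbol R: members go to different blocks, giving {1,2,3,5,6,8,9} and {7}.
Refine {1,2,3,5,6,8,9} on symbol R: members go to different blocks, giving {2,3,5,6,8,9} and {1}.
On input L, block {2,3,5,6,8,9} splits into {2,3,5,6,8} and {9}.
Refine {2,3,5,6,8} on symbol R: members go to different blocks, giving {2,3,6,8} and {5}.
Refine {2,3,6,8} on symbol L: members go to different blocks, giving {2,3,8} and {6}.
On input L, block {2,3,8} splits into {3,8} and {2}.
The partition is now stable with 8 blocks: {4} | {3,8} | {7} | {1} | {9} | {5} | {6} | {2}.
The equivalence class containing 4 is {4}, of size 1.

1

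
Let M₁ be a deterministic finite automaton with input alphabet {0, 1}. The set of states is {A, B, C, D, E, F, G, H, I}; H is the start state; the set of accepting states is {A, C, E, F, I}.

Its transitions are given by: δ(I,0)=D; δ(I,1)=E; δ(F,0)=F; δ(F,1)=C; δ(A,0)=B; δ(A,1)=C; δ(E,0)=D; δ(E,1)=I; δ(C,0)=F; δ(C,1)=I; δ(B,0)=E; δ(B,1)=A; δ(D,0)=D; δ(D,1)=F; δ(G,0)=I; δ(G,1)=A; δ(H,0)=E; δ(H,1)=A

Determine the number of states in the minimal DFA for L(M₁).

6

First remove the unreachable states {G}; 8 states remain.
Start with accepting vs non-accepting: {A,C,E,F,I} | {B,D,H}.
Refine {A,C,E,F,I} on symbol 0: members go to different blocks, giving {A,E,I} and {C,F}.
Refine {A,E,I} on symbol 1: members go to different blocks, giving {E,I} and {A}.
On input 0, block {B,D,H} splits into {B,H} and {D}.
On input 1, block {C,F} splits into {C} and {F}.
Stable partition: {E,I} | {B,H} | {C} | {A} | {D} | {F} — 6 equivalence classes.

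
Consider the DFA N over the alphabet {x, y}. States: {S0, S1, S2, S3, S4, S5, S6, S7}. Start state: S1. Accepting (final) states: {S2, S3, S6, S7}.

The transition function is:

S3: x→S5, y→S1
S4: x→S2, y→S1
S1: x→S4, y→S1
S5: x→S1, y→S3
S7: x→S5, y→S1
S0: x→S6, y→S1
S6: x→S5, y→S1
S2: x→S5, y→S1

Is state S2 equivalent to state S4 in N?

First remove the unreachable states {S0,S6,S7}; 5 states remain.
Start with accepting vs non-accepting: {S2,S3} | {S1,S4,S5}.
On input x, block {S1,S4,S5} splits into {S1,S5} and {S4}.
On input x, block {S1,S5} splits into {S1} and {S5}.
No further refinement is possible. Final partition (4 blocks): {S2,S3} | {S1} | {S4} | {S5}.
S2 and S4 end up in different blocks, so they are distinguishable. For instance, the string 'ε' is accepted from only S2.

No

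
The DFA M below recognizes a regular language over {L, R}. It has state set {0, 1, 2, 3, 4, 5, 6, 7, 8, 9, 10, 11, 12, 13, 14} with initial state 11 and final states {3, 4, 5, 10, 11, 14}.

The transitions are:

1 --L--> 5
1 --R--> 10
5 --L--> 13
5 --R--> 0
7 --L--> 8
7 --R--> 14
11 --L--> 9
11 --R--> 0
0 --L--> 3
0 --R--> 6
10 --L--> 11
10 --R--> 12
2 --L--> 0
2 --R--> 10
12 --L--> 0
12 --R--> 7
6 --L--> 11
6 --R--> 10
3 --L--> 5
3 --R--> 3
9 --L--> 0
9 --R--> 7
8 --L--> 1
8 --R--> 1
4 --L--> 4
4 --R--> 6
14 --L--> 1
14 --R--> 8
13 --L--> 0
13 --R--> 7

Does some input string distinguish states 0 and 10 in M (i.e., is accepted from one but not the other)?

Reachable states from the start: {0,1,3,5,6,7,8,9,10,11,12,13,14}. Unreachable: {2,4} — drop them.
Start with accepting vs non-accepting: {3,5,10,11,14} | {0,1,6,7,8,9,12,13}.
Split {3,5,10,11,14} by δ(·,L) → {5,11,14} and {3,10}.
Refine {0,1,6,7,8,9,12,13} on symbol L: members go to different blocks, giving {7,8,9,12,13} and {1,6} and {0}.
On input L, block {5,11,14} splits into {5,11} and {14}.
Refine {7,8,9,12,13} on symbol L: members go to different blocks, giving {9,12,13} and {7} and {8}.
Refine {3,10} on symbol R: members go to different blocks, giving {3} and {10}.
No further refinement is possible. Final partition (9 blocks): {5,11} | {9,12,13} | {3} | {1,6} | {0} | {14} | {7} | {8} | {10}.
0 and 10 end up in different blocks, so they are distinguishable. For instance, the string 'ε' is accepted from only 10.

Yes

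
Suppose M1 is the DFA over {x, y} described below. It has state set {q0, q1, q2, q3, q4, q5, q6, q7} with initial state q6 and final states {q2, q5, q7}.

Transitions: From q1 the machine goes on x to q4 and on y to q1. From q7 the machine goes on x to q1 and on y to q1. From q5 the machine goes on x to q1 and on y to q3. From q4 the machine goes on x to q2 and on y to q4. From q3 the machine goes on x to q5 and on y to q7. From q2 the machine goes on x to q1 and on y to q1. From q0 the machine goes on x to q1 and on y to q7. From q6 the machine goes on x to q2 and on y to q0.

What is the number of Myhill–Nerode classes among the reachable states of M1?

Reachable states from the start: {q0,q1,q2,q4,q6,q7}. Unreachable: {q3,q5} — drop them.
Start with accepting vs non-accepting: {q2,q7} | {q0,q1,q4,q6}.
Refine {q0,q1,q4,q6} on symbol x: members go to different blocks, giving {q0,q1} and {q4,q6}.
Refine {q0,q1} on symbol x: members go to different blocks, giving {q0} and {q1}.
Refine {q4,q6} on symbol y: members go to different blocks, giving {q4} and {q6}.
Stable partition: {q2,q7} | {q0} | {q4} | {q1} | {q6} — 5 equivalence classes.

5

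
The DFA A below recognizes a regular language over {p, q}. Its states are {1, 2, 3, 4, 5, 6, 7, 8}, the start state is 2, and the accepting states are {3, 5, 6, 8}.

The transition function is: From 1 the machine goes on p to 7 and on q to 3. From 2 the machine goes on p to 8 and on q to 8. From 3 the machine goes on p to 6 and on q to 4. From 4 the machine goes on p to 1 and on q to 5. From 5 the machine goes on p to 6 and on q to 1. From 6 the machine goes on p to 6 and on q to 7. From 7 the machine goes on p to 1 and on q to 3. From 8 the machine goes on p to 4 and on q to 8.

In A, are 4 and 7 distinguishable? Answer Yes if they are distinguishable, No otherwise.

No

P0 = {3,5,6,8} | {1,2,4,7}.
On input p, block {3,5,6,8} splits into {3,5,6} and {8}.
Refine {1,2,4,7} on symbol p: members go to different blocks, giving {1,4,7} and {2}.
Stable partition: {3,5,6} | {1,4,7} | {8} | {2} — 4 equivalence classes.
4 and 7 lie in the same block of the stable partition, so they are equivalent — no string distinguishes them.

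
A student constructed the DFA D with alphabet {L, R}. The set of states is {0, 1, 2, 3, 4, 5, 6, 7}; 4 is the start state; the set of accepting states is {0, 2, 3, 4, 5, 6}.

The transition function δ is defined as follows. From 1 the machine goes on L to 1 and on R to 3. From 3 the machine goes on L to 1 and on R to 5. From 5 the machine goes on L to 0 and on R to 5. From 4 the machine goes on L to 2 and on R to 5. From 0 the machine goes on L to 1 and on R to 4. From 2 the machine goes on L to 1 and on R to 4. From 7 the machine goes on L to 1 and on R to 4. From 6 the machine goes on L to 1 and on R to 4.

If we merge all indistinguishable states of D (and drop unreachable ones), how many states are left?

3

First remove the unreachable states {6,7}; 6 states remain.
Initial partition by acceptance: {0,2,3,4,5} | {1}.
On input L, block {0,2,3,4,5} splits into {0,2,3} and {4,5}.
The partition is now stable with 3 blocks: {0,2,3} | {1} | {4,5}.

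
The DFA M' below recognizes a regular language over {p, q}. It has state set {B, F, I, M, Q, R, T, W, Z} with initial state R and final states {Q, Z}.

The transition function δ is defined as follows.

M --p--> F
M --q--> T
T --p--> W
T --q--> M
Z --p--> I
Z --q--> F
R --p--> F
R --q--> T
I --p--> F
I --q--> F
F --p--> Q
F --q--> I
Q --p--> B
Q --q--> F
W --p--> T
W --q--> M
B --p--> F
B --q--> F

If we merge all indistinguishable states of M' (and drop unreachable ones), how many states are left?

5

First remove the unreachable states {Z}; 8 states remain.
Initial partition by acceptance: {Q} | {B,F,I,M,R,T,W}.
Refine {B,F,I,M,R,T,W} on symbol p: members go to different blocks, giving {B,I,M,R,T,W} and {F}.
On input p, block {B,I,M,R,T,W} splits into {B,I,M,R} and {T,W}.
Refine {B,I,M,R} on symbol q: members go to different blocks, giving {B,I} and {M,R}.
The partition is now stable with 5 blocks: {Q} | {B,I} | {F} | {T,W} | {M,R}.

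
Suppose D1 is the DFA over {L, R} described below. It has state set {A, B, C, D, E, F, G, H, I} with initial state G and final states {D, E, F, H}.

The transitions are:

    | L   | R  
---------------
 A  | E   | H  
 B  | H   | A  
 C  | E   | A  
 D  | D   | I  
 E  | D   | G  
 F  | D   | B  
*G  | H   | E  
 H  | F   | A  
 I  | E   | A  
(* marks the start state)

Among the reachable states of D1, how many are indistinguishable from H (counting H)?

Reachable states from the start: {A,B,D,E,F,G,H,I}. Unreachable: {C} — drop them.
Start with accepting vs non-accepting: {D,E,F,H} | {A,B,G,I}.
Refine {A,B,G,I} on symbol R: members go to different blocks, giving {A,G} and {B,I}.
Refine {D,E,F,H} on symbol R: members go to different blocks, giving {D,F} and {E,H}.
The partition is now stable with 4 blocks: {D,F} | {A,G} | {B,I} | {E,H}.
State H belongs to the block {E,H}, which has 2 states.

2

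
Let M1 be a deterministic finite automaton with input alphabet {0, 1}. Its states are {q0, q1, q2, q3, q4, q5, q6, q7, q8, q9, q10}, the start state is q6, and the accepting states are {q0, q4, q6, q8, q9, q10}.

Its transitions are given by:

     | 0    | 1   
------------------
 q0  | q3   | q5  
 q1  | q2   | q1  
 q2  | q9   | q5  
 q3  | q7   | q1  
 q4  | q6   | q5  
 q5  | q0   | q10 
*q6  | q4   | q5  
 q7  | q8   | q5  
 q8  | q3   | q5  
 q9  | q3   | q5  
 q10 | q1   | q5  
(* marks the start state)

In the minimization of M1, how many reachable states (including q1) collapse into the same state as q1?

2

Every state is reachable, so we keep all 11.
Initial partition by acceptance: {q0,q4,q6,q8,q9,q10} | {q1,q2,q3,q5,q7}.
Refine {q0,q4,q6,q8,q9,q10} on symbol 0: members go to different blocks, giving {q0,q8,q9,q10} and {q4,q6}.
On input 0, block {q1,q2,q3,q5,q7} splits into {q2,q5,q7} and {q1,q3}.
Refine {q2,q5,q7} on symbol 1: members go to different blocks, giving {q2,q7} and {q5}.
The partition is now stable with 5 blocks: {q0,q8,q9,q10} | {q2,q7} | {q4,q6} | {q1,q3} | {q5}.
State q1 belongs to the block {q1,q3}, which has 2 states.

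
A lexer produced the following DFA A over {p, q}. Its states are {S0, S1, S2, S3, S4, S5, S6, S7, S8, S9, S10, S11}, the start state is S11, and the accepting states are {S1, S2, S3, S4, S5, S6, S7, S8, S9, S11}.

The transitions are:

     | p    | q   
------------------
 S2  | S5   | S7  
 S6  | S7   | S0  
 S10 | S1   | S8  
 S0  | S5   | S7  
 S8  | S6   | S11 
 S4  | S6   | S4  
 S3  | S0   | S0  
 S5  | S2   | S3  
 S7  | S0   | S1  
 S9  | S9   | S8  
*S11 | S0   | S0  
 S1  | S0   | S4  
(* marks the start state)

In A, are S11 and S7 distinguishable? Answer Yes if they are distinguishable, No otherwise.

Reachable states from the start: {S0,S1,S2,S3,S4,S5,S6,S7,S11}. Unreachable: {S8,S9,S10} — drop them.
P0 = {S1,S2,S3,S4,S5,S6,S7,S11} | {S0}.
On input p, block {S1,S2,S3,S4,S5,S6,S7,S11} splits into {S1,S3,S7,S11} and {S2,S4,S5,S6}.
On input q, block {S1,S3,S7,S11} splits into {S3,S11} and {S1} and {S7}.
Split {S2,S4,S5,S6} by δ(·,p) → {S2,S4,S5} and {S6}.
On input p, block {S2,S4,S5} splits into {S2,S5} and {S4}.
On input q, block {S2,S5} splits into {S2} and {S5}.
The partition is now stable with 8 blocks: {S3,S11} | {S0} | {S2} | {S1} | {S7} | {S6} | {S4} | {S5}.
S11 and S7 end up in different blocks, so they are distinguishable. For instance, the string 'q' is accepted from only S7.

Yes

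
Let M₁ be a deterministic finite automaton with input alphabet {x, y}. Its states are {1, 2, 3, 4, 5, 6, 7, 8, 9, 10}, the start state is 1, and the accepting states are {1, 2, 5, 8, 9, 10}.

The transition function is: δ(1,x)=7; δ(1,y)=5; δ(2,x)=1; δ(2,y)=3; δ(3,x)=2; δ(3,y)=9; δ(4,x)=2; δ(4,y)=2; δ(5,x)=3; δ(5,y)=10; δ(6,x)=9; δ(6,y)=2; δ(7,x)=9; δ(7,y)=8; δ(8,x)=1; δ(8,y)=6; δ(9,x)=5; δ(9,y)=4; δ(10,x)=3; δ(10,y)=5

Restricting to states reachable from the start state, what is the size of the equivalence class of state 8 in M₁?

Every state is reachable, so we keep all 10.
Start with accepting vs non-accepting: {1,2,5,8,9,10} | {3,4,6,7}.
On input x, block {1,2,5,8,9,10} splits into {1,5,10} and {2,8,9}.
Stable partition: {1,5,10} | {3,4,6,7} | {2,8,9} — 3 equivalence classes.
The equivalence class containing 8 is {2,8,9}, of size 3.

3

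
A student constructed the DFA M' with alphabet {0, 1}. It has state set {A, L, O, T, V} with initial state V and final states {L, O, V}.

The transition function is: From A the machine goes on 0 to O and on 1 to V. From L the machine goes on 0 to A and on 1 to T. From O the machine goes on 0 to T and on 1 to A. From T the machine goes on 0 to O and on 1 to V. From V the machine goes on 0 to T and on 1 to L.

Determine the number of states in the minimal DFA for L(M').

3

Every state is reachable, so we keep all 5.
Start with accepting vs non-accepting: {L,O,V} | {A,T}.
Split {L,O,V} by δ(·,1) → {L,O} and {V}.
The partition is now stable with 3 blocks: {L,O} | {A,T} | {V}.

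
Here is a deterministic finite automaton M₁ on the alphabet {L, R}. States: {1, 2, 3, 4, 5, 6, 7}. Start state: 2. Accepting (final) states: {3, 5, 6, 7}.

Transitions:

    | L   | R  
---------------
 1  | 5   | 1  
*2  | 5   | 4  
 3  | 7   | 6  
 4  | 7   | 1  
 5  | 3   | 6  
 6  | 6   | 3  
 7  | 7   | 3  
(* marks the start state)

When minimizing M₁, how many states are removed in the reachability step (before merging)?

0

Exploring from 2, all states are eventually visited, so none are unreachable.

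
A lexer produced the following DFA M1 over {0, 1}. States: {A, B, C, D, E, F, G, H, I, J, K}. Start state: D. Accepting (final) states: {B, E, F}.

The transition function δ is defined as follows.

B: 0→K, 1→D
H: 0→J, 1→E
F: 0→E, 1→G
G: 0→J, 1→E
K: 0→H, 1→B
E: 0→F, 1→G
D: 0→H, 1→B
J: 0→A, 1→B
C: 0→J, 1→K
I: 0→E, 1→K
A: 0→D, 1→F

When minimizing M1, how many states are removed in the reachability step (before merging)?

2

Starting at D and following transitions, the reachable set is {A, B, D, E, F, G, H, J, K}. That leaves C, I unreachable — 2 in total.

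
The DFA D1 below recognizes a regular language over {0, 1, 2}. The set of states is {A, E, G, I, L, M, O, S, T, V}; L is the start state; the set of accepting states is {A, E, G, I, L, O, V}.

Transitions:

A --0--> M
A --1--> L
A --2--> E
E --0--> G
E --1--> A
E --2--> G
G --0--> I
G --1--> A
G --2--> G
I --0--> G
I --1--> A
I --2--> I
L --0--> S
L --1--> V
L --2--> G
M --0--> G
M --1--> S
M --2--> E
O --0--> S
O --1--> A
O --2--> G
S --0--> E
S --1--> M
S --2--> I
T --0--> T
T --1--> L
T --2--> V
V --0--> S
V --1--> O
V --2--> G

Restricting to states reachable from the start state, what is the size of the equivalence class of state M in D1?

2

Reachable states from the start: {A,E,G,I,L,M,O,S,V}. Unreachable: {T} — drop them.
Start with accepting vs non-accepting: {A,E,G,I,L,O,V} | {M,S}.
Split {A,E,G,I,L,O,V} by δ(·,0) → {A,L,O,V} and {E,G,I}.
No further refinement is possible. Final partition (3 blocks): {A,L,O,V} | {M,S} | {E,G,I}.
State M belongs to the block {M,S}, which has 2 states.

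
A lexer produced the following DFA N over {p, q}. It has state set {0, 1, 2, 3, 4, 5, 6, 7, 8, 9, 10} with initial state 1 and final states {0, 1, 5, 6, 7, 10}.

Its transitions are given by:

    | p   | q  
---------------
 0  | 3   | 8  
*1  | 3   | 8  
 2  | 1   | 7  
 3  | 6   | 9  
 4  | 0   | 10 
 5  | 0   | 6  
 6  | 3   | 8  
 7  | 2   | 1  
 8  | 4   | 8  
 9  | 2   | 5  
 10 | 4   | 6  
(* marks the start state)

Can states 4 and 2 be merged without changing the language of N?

Yes

Every state is reachable, so we keep all 11.
Initial partition by acceptance: {0,1,5,6,7,10} | {2,3,4,8,9}.
Refine {0,1,5,6,7,10} on symbol p: members go to different blocks, giving {0,1,6,7,10} and {5}.
On input q, block {0,1,6,7,10} splits into {0,1,6} and {7,10}.
Refine {2,3,4,8,9} on symbol p: members go to different blocks, giving {2,3,4} and {8,9}.
Refine {2,3,4} on symbol q: members go to different blocks, giving {2,4} and {3}.
Refine {8,9} on symbol q: members go to different blocks, giving {8} and {9}.
The partition is now stable with 7 blocks: {0,1,6} | {2,4} | {5} | {7,10} | {8} | {3} | {9}.
4 and 2 lie in the same block of the stable partition, so they are equivalent — no string distinguishes them.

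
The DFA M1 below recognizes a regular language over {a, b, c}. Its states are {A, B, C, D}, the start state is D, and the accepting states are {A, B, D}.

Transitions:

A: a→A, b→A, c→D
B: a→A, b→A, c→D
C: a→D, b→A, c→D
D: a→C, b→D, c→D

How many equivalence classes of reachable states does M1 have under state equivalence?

3

Reachable states from the start: {A,C,D}. Unreachable: {B} — drop them.
P0 = {A,D} | {C}.
On input a, block {A,D} splits into {A} and {D}.
No further refinement is possible. Final partition (3 blocks): {A} | {C} | {D}.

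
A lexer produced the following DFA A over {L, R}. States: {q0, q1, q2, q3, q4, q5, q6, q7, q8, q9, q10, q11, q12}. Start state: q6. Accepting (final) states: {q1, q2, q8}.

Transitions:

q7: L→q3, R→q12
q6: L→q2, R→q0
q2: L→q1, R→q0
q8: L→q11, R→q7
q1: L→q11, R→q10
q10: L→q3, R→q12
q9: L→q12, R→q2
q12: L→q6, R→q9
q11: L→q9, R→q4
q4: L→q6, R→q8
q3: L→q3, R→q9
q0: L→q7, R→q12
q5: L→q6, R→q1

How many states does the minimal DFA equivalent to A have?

First remove the unreachable states {q5}; 12 states remain.
P0 = {q1,q2,q8} | {q0,q3,q4,q6,q7,q9,q10,q11,q12}.
On input L, block {q1,q2,q8} splits into {q1,q8} and {q2}.
On input L, block {q0,q3,q4,q6,q7,q9,q10,q11,q12} splits into {q0,q3,q4,q7,q9,q10,q11,q12} and {q6}.
Split {q0,q3,q4,q7,q9,q10,q11,q12} by δ(·,L) → {q0,q3,q7,q9,q10,q11} and {q4,q12}.
Refine {q0,q3,q7,q9,q10,q11} on symbol L: members go to different blocks, giving {q0,q3,q7,q10,q11} and {q9}.
Split {q0,q3,q7,q10,q11} by δ(·,L) → {q0,q3,q7,q10} and {q11}.
On input R, block {q0,q3,q7,q10} splits into {q0,q7,q10} and {q3}.
Split {q0,q7,q10} by δ(·,L) → {q7,q10} and {q0}.
Refine {q4,q12} on symbol R: members go to different blocks, giving {q4} and {q12}.
No further refinement is possible. Final partition (10 blocks): {q1,q8} | {q7,q10} | {q2} | {q6} | {q4} | {q9} | {q11} | {q3} | {q0} | {q12}.

10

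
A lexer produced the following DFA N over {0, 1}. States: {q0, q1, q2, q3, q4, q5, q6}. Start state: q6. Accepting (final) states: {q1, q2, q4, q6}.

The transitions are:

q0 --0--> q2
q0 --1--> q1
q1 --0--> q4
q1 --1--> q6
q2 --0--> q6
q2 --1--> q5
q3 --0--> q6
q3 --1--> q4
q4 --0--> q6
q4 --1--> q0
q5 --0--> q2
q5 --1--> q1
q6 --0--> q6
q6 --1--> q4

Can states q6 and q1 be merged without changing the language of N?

Reachable states from the start: {q0,q1,q2,q4,q5,q6}. Unreachable: {q3} — drop them.
Start with accepting vs non-accepting: {q1,q2,q4,q6} | {q0,q5}.
Split {q1,q2,q4,q6} by δ(·,1) → {q1,q6} and {q2,q4}.
Refine {q1,q6} on symbol 0: members go to different blocks, giving {q1} and {q6}.
The partition is now stable with 4 blocks: {q1} | {q0,q5} | {q2,q4} | {q6}.
q6 and q1 end up in different blocks, so they are distinguishable. For instance, the string '01' is accepted from only q6.

No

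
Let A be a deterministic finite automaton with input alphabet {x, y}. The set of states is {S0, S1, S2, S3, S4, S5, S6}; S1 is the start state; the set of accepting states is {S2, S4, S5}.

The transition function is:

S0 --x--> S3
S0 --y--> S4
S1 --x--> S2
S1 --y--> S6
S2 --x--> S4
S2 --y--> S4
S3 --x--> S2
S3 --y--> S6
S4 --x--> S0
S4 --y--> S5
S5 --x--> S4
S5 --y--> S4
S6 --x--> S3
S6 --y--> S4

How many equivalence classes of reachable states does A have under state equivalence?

4

P0 = {S2,S4,S5} | {S0,S1,S3,S6}.
Refine {S2,S4,S5} on symbol x: members go to different blocks, giving {S2,S5} and {S4}.
Split {S0,S1,S3,S6} by δ(·,x) → {S0,S6} and {S1,S3}.
No further refinement is possible. Final partition (4 blocks): {S2,S5} | {S0,S6} | {S4} | {S1,S3}.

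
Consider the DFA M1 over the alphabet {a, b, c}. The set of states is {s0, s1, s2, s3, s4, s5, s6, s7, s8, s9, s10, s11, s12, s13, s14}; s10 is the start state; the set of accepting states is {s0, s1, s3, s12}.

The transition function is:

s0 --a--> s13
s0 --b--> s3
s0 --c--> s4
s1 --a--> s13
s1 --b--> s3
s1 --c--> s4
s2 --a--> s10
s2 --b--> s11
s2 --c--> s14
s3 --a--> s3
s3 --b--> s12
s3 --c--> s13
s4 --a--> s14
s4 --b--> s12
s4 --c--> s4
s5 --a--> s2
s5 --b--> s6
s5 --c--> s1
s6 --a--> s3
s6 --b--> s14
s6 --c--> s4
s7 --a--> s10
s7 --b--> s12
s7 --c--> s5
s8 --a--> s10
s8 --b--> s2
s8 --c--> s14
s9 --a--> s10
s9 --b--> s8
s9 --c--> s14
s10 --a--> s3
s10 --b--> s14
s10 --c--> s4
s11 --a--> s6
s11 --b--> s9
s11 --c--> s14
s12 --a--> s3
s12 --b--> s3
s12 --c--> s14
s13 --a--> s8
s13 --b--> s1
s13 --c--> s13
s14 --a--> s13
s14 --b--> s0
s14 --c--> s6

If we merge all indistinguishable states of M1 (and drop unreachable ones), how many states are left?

8

First remove the unreachable states {s5,s7}; 13 states remain.
Start with accepting vs non-accepting: {s0,s1,s3,s12} | {s2,s4,s6,s8,s9,s10,s11,s13,s14}.
On input a, block {s0,s1,s3,s12} splits into {s0,s1} and {s3,s12}.
Split {s2,s4,s6,s8,s9,s10,s11,s13,s14} by δ(·,a) → {s2,s4,s8,s9,s11,s13,s14} and {s6,s10}.
Refine {s2,s4,s8,s9,s11,s13,s14} on symbol a: members go to different blocks, giving {s2,s8,s9,s11} and {s4,s13,s14}.
Split {s4,s13,s14} by δ(·,a) → {s4,s14} and {s13}.
On input c, block {s3,s12} splits into {s3} and {s12}.
Refine {s4,s14} on symbol a: members go to different blocks, giving {s4} and {s14}.
The partition is now stable with 8 blocks: {s0,s1} | {s2,s8,s9,s11} | {s3} | {s6,s10} | {s4} | {s13} | {s12} | {s14}.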